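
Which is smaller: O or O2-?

O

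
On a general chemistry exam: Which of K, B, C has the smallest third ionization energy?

Consider each +2 ion: K²⁺ is already 1 electron into the core; B²⁺ still has 1 valence electron; C²⁺ still has 2 valence electrons.
Usually core removal costs more than valence removal, but here the competition is close: a tightly held n=2 valence electron can cost more to remove than an n=3 core electron, so the actual values have to decide it.
Valence configurations: B²⁺ [He]2s¹, C²⁺ [He]2s².
Tabulated IE_3 (kJ/mol): K 4420, B 3660, C 4620.
So the third ionization energies run B < K < C.

B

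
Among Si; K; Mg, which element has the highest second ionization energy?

K

The second ionization energy removes an electron from the +1 ion. For each element: Si⁺ still has 3 valence electrons; K⁺ is the bare [Ar] core; Mg⁺ still has 1 valence electron.
Breaking into a closed-shell core is much more expensive than removing a leftover valence electron — K has the largest IE_2 here.
Valence configurations: Si⁺ [Ne]3s²3p¹, Mg⁺ [Ne]3s¹.
Tabulated IE_2 (kJ/mol): Si 1577, K 3052, Mg 1451.
Overall IE_2 order: Mg < Si < K.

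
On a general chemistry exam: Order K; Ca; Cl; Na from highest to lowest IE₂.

Na > K > Cl > Ca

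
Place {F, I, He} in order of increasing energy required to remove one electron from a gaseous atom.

I < F < He

He is in period 1, group 18; F is in period 2, group 17; I is in period 5, group 17.
First ionization energy rises across a period (greater Z_eff holds electrons more tightly) and falls down a group (valence electrons are farther from the nucleus).
These span different periods and groups, so the two trends combine.
F > I: F sits above I in group 17, so the down-group effect alone puts F higher.
He > F: relative to F, both the across-period and down-group shifts push He's first ionization energy up.
For reference (kJ/mol): He 2372, F 1681, I 1008.
So from lowest to highest: I < F < He.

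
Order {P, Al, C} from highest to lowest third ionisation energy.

C, P, Al

Consider each +2 ion: P²⁺ still has 3 valence electrons; Al²⁺ still has 1 valence electron; C²⁺ still has 2 valence electrons.
All are still removing valence electrons, so compare the +2 ions as you would atoms: IE_3 generally rises across a period (higher Z_eff) and falls down a group (larger shell), subject to the usual subshell exceptions.
Valence configurations: P²⁺ [Ne]3s²3p¹, Al²⁺ [Ne]3s¹, C²⁺ [He]2s².
The numbers (kJ/mol): P 2914, Al 2745, C 4620.
Overall IE_3 order: Al < P < C.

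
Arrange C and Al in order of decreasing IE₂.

C, Al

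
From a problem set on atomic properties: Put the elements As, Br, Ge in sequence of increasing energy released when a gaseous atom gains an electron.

As, Ge, Br

Ge is in period 4, group 14; As is in period 4, group 15; Br is in period 4, group 17.
EA tends to increase across a period and decrease down a group, though the pattern is less regular than for IE or radius.
All lie in period 4; the across-period trend (electron affinity increases left to right) applies, with the exception below.
Note the exception: Ge has a higher electron affinity than As, contrary to the simple trend — adding an electron to As's half-filled 4p³ is unfavourable, so Ge (4p²) has the more exothermic EA.
Tabulated electron affinity (kJ/mol): Ge 119, As 78, Br 325.
So from lowest to highest: As < Ge < Br.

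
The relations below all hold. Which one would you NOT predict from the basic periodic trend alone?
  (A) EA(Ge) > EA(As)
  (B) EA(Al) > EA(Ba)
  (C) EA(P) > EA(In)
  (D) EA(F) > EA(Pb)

(A)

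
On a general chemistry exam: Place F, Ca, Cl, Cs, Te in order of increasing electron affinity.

Ca < Cs < Te < F < Cl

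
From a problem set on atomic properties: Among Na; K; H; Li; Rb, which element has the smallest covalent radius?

H

H is in period 1, group 1; Li is in period 2, group 1; Na is in period 3, group 1; K is in period 4, group 1; Rb is in period 5, group 1.
Radius decreases left→right (rising Z_eff, same n) and increases top→bottom (higher n).
All are in group 1, so atomic radius increases down the group.
The smallest covalent radius among these belongs to H.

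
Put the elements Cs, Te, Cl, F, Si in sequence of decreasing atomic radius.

F is in period 2, group 17; Si is in period 3, group 14; Cl is in period 3, group 17; Te is in period 5, group 16; Cs is in period 6, group 1.
Atomic radius shrinks across a period as nuclear charge pulls the same shell inward, and grows down a group as new shells are added.
Here both period and group differ, so the two effects have to be weighed against each other.
Cl > F: they share group 17; the group trend gives Cl the larger value.
Si > Cl: Si lies to the left of Cl in period 3, so the across-period effect alone puts Si larger.
Te > Si: period and group pull opposite ways; the down-group shift dominates (136 vs 116 pm).
Cs > Te: both effects reinforce here, so Cs is clearly the larger of the two.
Tabulated atomic radius (pm): F 64, Si 116, Cl 99, Te 136, Cs 232.
So from largest to smallest: Cs > Te > Si > Cl > F.

Cs > Te > Si > Cl > F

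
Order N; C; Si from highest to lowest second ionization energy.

N > C > Si

After 1 electron has been removed, what remains? N⁺ still has 4 valence electrons; C⁺ still has 3 valence electrons; Si⁺ still has 3 valence electrons.
All are still removing valence electrons, so compare the +1 ions as you would atoms: IE_2 generally rises across a period (higher Z_eff) and falls down a group (larger shell), subject to the usual subshell exceptions.
Valence configurations: N⁺ [He]2s²2p², C⁺ [He]2s²2p¹, Si⁺ [Ne]3s²3p¹.
The numbers (kJ/mol): N 2856, C 2353, Si 1577.
So the second ionization energies run Si < C < N.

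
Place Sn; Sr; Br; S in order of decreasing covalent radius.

S is in period 3, group 16; Br is in period 4, group 17; Sr is in period 5, group 2; Sn is in period 5, group 14.
Across a period the added protons contract the valence shell; down a group each new principal shell makes the atom larger.
Neither a single period nor a single group — weigh both effects.
Br > S: the two effects oppose for this pair; the down-group effect wins (114 vs 103 pm).
Sn > Br: relative to Br, both the across-period and down-group shifts push Sn's atomic radius up.
Sr > Sn: both are in period 5; the period trend gives Sr the larger value.
Tabulated atomic radius (pm): S 103, Br 114, Sr 185, Sn 140.
So from largest to smallest: Sr > Sn > Br > S.

Sr, Sn, Br, S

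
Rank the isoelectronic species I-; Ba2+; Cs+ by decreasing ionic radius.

I- > Cs+ > Ba2+

All of these have 54 electrons, so size is governed by nuclear charge alone: the more protons, the stronger the pull on the same electron cloud, and the smaller the ion.
Nuclear charges: Ba2+ (Z=56), Cs+ (Z=55), I- (Z=53).
Largest to smallest: I- > Cs+ > Ba2+.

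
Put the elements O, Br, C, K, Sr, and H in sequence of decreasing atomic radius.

H is in period 1, group 1; C is in period 2, group 14; O is in period 2, group 16; K is in period 4, group 1; Br is in period 4, group 17; Sr is in period 5, group 2.
Atomic radius shrinks across a period as nuclear charge pulls the same shell inward, and grows down a group as new shells are added.
These span different periods and groups, so the two trends combine.
O > H: the two effects oppose for this pair; the down-group effect wins (63 vs 32 pm).
C > O: C lies to the left of O in period 2, so the across-period effect alone puts C larger.
Br > C: the two effects oppose for this pair; the down-group effect wins (114 vs 75 pm).
Sr > Br: both effects reinforce here, so Sr is clearly the larger of the two.
K > Sr: period and group pull opposite ways; the across-period shift dominates (196 vs 185 pm).
For reference (pm): H 32, C 75, O 63, K 196, Br 114, Sr 185.
So from largest to smallest: K > Sr > Br > C > O > H.

K, Sr, Br, C, O, H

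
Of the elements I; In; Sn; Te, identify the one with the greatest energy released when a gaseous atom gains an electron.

I

Adding an electron releases more energy for atoms nearer the top right (short of the noble gases).
All lie in period 5, so electron affinity increases left to right.
The greatest energy released when a gaseous atom gains an electron among these belongs to I.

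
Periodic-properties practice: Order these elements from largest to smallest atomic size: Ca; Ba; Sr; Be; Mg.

Radius decreases left→right (rising Z_eff, same n) and increases top→bottom (higher n).
All are in group 2, so atomic radius increases down the group.
So from largest to smallest: Ba > Sr > Ca > Mg > Be.

Ba > Sr > Ca > Mg > Be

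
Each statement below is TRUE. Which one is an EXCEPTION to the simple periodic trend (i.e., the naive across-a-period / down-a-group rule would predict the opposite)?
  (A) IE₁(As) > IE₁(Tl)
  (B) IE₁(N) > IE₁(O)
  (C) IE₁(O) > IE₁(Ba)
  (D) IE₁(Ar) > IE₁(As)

The general trend: first ionisation energy increases across a period and decreases down a group.
(A) As (period 4, group 15) vs Tl (period 6, group 13): the stated order agrees with the simple trend.
(B) N (period 2, group 15) vs O (period 2, group 16): the stated order contradicts the simple trend.
(C) O (period 2, group 16) vs Ba (period 6, group 2): the stated order agrees with the simple trend.
(D) Ar (period 3, group 18) vs As (period 4, group 15): the stated order agrees with the simple trend.
The exception is (B): pairing an electron in O's 2p⁴ costs repulsion energy, so O ionizes more easily than half-filled N (2p³).

(B)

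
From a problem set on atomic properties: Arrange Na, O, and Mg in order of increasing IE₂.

Mg < O < Na

After 1 electron has been removed, what remains? Na⁺ is the bare [Ne] core; O⁺ still has 5 valence electrons; Mg⁺ still has 1 valence electron.
Core electrons are held far more tightly than valence electrons, so Na tops the IE_2 order.
Valence configurations: O⁺ [He]2s²2p³, Mg⁺ [Ne]3s¹.
Approximate IE_2 values (kJ/mol): Na 4562, O 3388, Mg 1451.
Hence IE_2: Mg < O < Na.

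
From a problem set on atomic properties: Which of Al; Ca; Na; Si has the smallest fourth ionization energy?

Si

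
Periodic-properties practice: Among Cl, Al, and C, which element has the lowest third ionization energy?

Al

Consider each +2 ion: Cl²⁺ still has 5 valence electrons; Al²⁺ still has 1 valence electron; C²⁺ still has 2 valence electrons.
All are still removing valence electrons, so compare the +2 ions as you would atoms: IE_3 generally rises across a period (higher Z_eff) and falls down a group (larger shell), subject to the usual subshell exceptions.
Valence configurations: Cl²⁺ [Ne]3s²3p³, Al²⁺ [Ne]3s¹, C²⁺ [He]2s².
Tabulated IE_3 (kJ/mol): Cl 3822, Al 2745, C 4620.
Hence IE_3: Al < Cl < C.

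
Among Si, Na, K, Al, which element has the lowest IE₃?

Consider each +2 ion: Si²⁺ still has 2 valence electrons; Na²⁺ is already 1 electron into the core; K²⁺ is already 1 electron into the core; Al²⁺ still has 1 valence electron.
Breaking into a closed-shell core is much more expensive than removing a leftover valence electron — K and Na have the largest IE_3 here.
Valence configurations: Si²⁺ [Ne]3s², Al²⁺ [Ne]3s¹.
Tabulated IE_3 (kJ/mol): Si 3232, Na 6910, K 4420, Al 2745.
Putting it together, IE_3: Al < Si < K < Na.

Al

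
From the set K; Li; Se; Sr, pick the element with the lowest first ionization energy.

K

IE₁ increases left→right with effective nuclear charge and decreases top→bottom as the valence shell moves farther out.
These span different periods and groups, so the two trends combine.
Li > K: they share group 1; the group trend gives Li the larger value.
Sr > Li: period and group pull opposite ways; the across-period shift dominates (550 vs 520 kJ/mol).
Se > Sr: both effects reinforce here, so Se is clearly the higher of the two.
For reference (kJ/mol): Li 520, K 419, Se 941, Sr 550.
The lowest first ionization energy among these belongs to K.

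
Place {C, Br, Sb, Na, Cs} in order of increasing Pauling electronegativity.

C is in period 2, group 14; Na is in period 3, group 1; Br is in period 4, group 17; Sb is in period 5, group 15; Cs is in period 6, group 1.
EN rises left→right (higher Z_eff, smaller atoms) and falls top→bottom (larger, more shielded atoms).
Neither a single period nor a single group — weigh both effects.
Na > Cs: Na sits above Cs in group 1, so the down-group effect alone puts Na higher.
Sb > Na: the two effects oppose for this pair; the across-period effect wins (2.05 vs 0.93).
C > Sb: the two effects oppose for this pair; the down-group effect wins (2.55 vs 2.05).
Br > C: period and group pull opposite ways; the across-period shift dominates (2.96 vs 2.55).
Approximate values (Pauling): C 2.55, Na 0.93, Br 2.96, Sb 2.05, Cs 0.79.
So from lowest to highest: Cs < Na < Sb < C < Br.

Cs < Na < Sb < C < Br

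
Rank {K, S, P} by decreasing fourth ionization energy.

The fourth ionization energy removes an electron from the +3 ion. For each element: K³⁺ is already 2 electrons into the core; S³⁺ still has 3 valence electrons; P³⁺ still has 2 valence electrons.
Breaking into a closed-shell core is much more expensive than removing a leftover valence electron — K has the largest IE_4 here.
Valence configurations: S³⁺ [Ne]3s²3p¹, P³⁺ [Ne]3s².
S³⁺ loses a lone 3p electron whereas P³⁺ must break into a filled 3s² pair, so IE_4(P) > IE_4(S) even though S has the higher nuclear charge.
Tabulated IE_4 (kJ/mol): K 5877, S 4556, P 4964.
Overall IE_4 order: S < P < K.

K > P > S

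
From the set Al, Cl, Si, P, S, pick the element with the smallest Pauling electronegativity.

Al is in period 3, group 13; Si is in period 3, group 14; P is in period 3, group 15; S is in period 3, group 16; Cl is in period 3, group 17.
Smaller atoms with higher effective nuclear charge are more electronegative.
All lie in period 3, so electronegativity increases left to right.
The smallest Pauling electronegativity among these belongs to Al.

Al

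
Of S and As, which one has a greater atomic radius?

S is in period 3, group 16; As is in period 4, group 15.
Radius decreases left→right (rising Z_eff, same n) and increases top→bottom (higher n).
Neither a single period nor a single group — weigh both effects.
As > S: both effects reinforce here, so As is clearly the larger of the two.
For reference (pm): S 103, As 121.
So As has the greater atomic radius (As > S).

As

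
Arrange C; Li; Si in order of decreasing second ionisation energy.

Li > C > Si

After 1 electron has been removed, what remains? C⁺ still has 3 valence electrons; Li⁺ is the bare [He] core; Si⁺ still has 3 valence electrons.
Core electrons are held far more tightly than valence electrons, so Li tops the IE_2 order.
Valence configurations: C⁺ [He]2s²2p¹, Si⁺ [Ne]3s²3p¹.
Tabulated IE_2 (kJ/mol): C 2353, Li 7298, Si 1577.
Hence IE_2: Si < C < Li.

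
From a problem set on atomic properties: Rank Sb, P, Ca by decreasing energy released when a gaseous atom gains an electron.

P is in period 3, group 15; Ca is in period 4, group 2; Sb is in period 5, group 15.
EA tends to increase across a period and decrease down a group, though the pattern is less regular than for IE or radius.
Neither a single period nor a single group — weigh both effects.
P > Ca: relative to Ca, both the across-period and down-group shifts push P's electron affinity up.
Sb > P: this pair runs against the simple trend — see the exception note.
Note the exception: Sb has a higher electron affinity than P, contrary to the simple trend — both are half-filled np³, but the pairing/repulsion penalty for the added electron shrinks as the p orbitals become larger and more diffuse down the group, and for Sb that outweighs the weaker nuclear attraction.
Tabulated electron affinity (kJ/mol): P 72, Ca 2, Sb 103.
So from highest to lowest: Sb > P > Ca.

Sb > P > Ca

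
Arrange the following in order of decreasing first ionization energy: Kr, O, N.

Removing the outermost electron gets harder across a period and easier down a group.
Here both period and group differ, so the two effects have to be weighed against each other.
Kr > O: the two effects oppose for this pair; the across-period effect wins (1351 vs 1314 kJ/mol).
N > Kr: the two effects oppose for this pair; the down-group effect wins (1402 vs 1351 kJ/mol).
Note the exception: N has a higher first ionization energy than O, contrary to the simple trend — pairing an electron in O's 2p⁴ costs repulsion energy, so O ionizes more easily than half-filled N (2p³).
Tabulated first ionization energy (kJ/mol): N 1402, O 1314, Kr 1351.
So from highest to lowest: N > Kr > O.

N > Kr > O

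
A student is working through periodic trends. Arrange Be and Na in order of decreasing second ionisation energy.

Consider each +1 ion: Be⁺ still has 1 valence electron; Na⁺ is the bare [Ne] core.
Breaking into a closed-shell core is much more expensive than removing a leftover valence electron — Na has the largest IE_2 here.
Tabulated IE_2 (kJ/mol): Be 1757, Na 4562.
Hence IE_2: Be < Na.

Na, Be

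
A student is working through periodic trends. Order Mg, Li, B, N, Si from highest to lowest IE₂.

Li > N > B > Si > Mg

The second ionization energy removes an electron from the +1 ion. For each element: Mg⁺ still has 1 valence electron; Li⁺ is the bare [He] core; B⁺ still has 2 valence electrons; N⁺ still has 4 valence electrons; Si⁺ still has 3 valence electrons.
Breaking into a closed-shell core is much more expensive than removing a leftover valence electron — Li has the largest IE_2 here.
Valence configurations: Mg⁺ [Ne]3s¹, B⁺ [He]2s², N⁺ [He]2s²2p², Si⁺ [Ne]3s²3p¹.
Tabulated IE_2 (kJ/mol): Mg 1451, Li 7298, B 2427, N 2856, Si 1577.
Overall IE_2 order: Mg < Si < B < N < Li.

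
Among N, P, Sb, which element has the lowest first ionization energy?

Sb

Removing the outermost electron gets harder across a period and easier down a group.
All are in group 15, so first ionization energy increases up the group.
The lowest first ionization energy among these belongs to Sb.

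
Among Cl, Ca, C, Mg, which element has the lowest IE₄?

IE_4 is the cost of taking one more electron from the +3 cation: Cl³⁺ still has 4 valence electrons; Ca³⁺ is already 1 electron into the core; C³⁺ still has 1 valence electron; Mg³⁺ is already 1 electron into the core.
Core electrons are held far more tightly than valence electrons, so Ca and Mg top the IE_4 order.
Valence configurations: Cl³⁺ [Ne]3s²3p², C³⁺ [He]2s¹.
Tabulated IE_4 (kJ/mol): Cl 5159, Ca 6491, C 6223, Mg 10543.
So the fourth ionization energies run Cl < C < Ca < Mg.

Cl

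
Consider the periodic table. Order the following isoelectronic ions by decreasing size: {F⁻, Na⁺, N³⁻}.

N³⁻, F⁻, Na⁺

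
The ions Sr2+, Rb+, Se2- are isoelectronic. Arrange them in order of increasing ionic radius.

Sr2+, Rb+, Se2-

All of these have 36 electrons, so size is governed by nuclear charge alone: the more protons, the stronger the pull on the same electron cloud, and the smaller the ion.
Nuclear charges: Sr2+ (Z=38), Rb+ (Z=37), Se2- (Z=34).
Smallest to largest: Sr2+ < Rb+ < Se2-.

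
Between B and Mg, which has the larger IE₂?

Consider each +1 ion: B⁺ still has 2 valence electrons; Mg⁺ still has 1 valence electron.
All are still removing valence electrons, so compare the +1 ions as you would atoms: IE_2 generally rises across a period (higher Z_eff) and falls down a group (larger shell), subject to the usual subshell exceptions.
Valence configurations: B⁺ [He]2s², Mg⁺ [Ne]3s¹.
Tabulated IE_2 (kJ/mol): B 2427, Mg 1451.
Hence IE_2: Mg < B.

B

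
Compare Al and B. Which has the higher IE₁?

B is in period 2, group 13; Al is in period 3, group 13.
First ionization energy rises across a period (greater Z_eff holds electrons more tightly) and falls down a group (valence electrons are farther from the nucleus).
All are in group 13, so first ionization energy increases up the group.
So B has the higher IE₁ (B > Al).

B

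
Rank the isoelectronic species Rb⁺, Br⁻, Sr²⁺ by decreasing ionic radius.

All of these have 36 electrons, so size is governed by nuclear charge alone: the more protons, the stronger the pull on the same electron cloud, and the smaller the ion.
Nuclear charges: Sr²⁺ (Z=38), Rb⁺ (Z=37), Br⁻ (Z=35).
Largest to smallest: Br⁻ > Rb⁺ > Sr²⁺.

Br⁻ > Rb⁺ > Sr²⁺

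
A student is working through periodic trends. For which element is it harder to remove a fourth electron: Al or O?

After 3 electrons have been removed, what remains? Al³⁺ is the bare [Ne] core; O³⁺ still has 3 valence electrons.
Pulling an electron out of a noble-gas core costs far more than removing a remaining valence electron, so Al sits at the high end of IE_4.
Tabulated IE_4 (kJ/mol): Al 11577, O 7469.
Overall IE_4 order: O < Al.

Al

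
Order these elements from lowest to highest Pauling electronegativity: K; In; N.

N is in period 2, group 15; K is in period 4, group 1; In is in period 5, group 13.
Smaller atoms with higher effective nuclear charge are more electronegative.
Here both period and group differ, so the two effects have to be weighed against each other.
In > K: period and group pull opposite ways; the across-period shift dominates (1.78 vs 0.82).
N > In: relative to In, both the across-period and down-group shifts push N's electronegativity up.
Approximate values (Pauling): N 3.04, K 0.82, In 1.78.
So from lowest to highest: K < In < N.

K < In < N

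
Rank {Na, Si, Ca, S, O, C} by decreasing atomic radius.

Ca > Na > Si > S > C > O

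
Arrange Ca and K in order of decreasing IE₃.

Ca > K

After 2 electrons have been removed, what remains? Ca²⁺ is the bare [Ar] core; K²⁺ is already 1 electron into the core.
All of these are removing an electron from a noble-gas core or deeper; the smaller core (lower principal quantum number) is held far more tightly, and within a period the higher nuclear charge binds the same core more tightly.
Approximate IE_3 values (kJ/mol): Ca 4912, K 4420.
Putting it together, IE_3: K < Ca.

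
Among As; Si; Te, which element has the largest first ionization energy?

As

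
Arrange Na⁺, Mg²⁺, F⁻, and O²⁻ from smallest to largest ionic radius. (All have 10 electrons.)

All of these have 10 electrons, so size is governed by nuclear charge alone: the more protons, the stronger the pull on the same electron cloud, and the smaller the ion.
Nuclear charges: Mg²⁺ (Z=12), Na⁺ (Z=11), F⁻ (Z=9), O²⁻ (Z=8).
Smallest to largest: Mg²⁺ < Na⁺ < F⁻ < O²⁻.

Mg²⁺, Na⁺, F⁻, O²⁻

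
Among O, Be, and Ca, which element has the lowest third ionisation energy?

Consider each +2 ion: O²⁺ still has 4 valence electrons; Be²⁺ is the bare [He] core; Ca²⁺ is the bare [Ar] core.
Usually core removal costs more than valence removal, but here the competition is close: a tightly held n=2 valence electron can cost more to remove than an n=3 core electron, so the actual values have to decide it.
Tabulated IE_3 (kJ/mol): O 5300, Be 14849, Ca 4912.
Overall IE_3 order: Ca < O < Be.

Ca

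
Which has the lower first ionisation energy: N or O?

O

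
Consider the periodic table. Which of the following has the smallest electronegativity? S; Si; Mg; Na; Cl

Na

Na is in period 3, group 1; Mg is in period 3, group 2; Si is in period 3, group 14; S is in period 3, group 16; Cl is in period 3, group 17.
Atoms toward the upper right of the periodic table pull bonding electrons most strongly.
All lie in period 3, so electronegativity increases left to right.
The smallest electronegativity among these belongs to Na.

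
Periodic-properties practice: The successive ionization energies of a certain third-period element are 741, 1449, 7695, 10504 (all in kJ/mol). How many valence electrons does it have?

Look for the largest jump between consecutive ionization energies: IE3/IE2 ≈ 5.3, far larger than any earlier ratio.
That jump marks the point where a core electron is being removed. So the atom has 2 valence electrons.

2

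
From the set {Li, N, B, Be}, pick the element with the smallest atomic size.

N

Li is in period 2, group 1; Be is in period 2, group 2; B is in period 2, group 13; N is in period 2, group 15.
Moving right in a period, electrons are added to the same shell under a stronger nuclear pull, so atoms get smaller; moving down, a new shell is opened and atoms get larger.
All lie in period 2, so atomic radius increases right to left.
The smallest atomic size among these belongs to N.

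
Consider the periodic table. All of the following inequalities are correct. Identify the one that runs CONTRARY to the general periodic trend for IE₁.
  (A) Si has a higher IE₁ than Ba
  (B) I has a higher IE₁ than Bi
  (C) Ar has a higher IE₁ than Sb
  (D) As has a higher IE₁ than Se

The general trend: IE₁ increases across a period and decreases down a group.
(A) Si (period 3, group 14) vs Ba (period 6, group 2): the stated order agrees with the simple trend.
(B) I (period 5, group 17) vs Bi (period 6, group 15): the stated order agrees with the simple trend.
(C) Ar (period 3, group 18) vs Sb (period 5, group 15): the stated order agrees with the simple trend.
(D) As (period 4, group 15) vs Se (period 4, group 16): the stated order contradicts the simple trend.
The exception is (D): Se (4p⁴) ionizes more easily than half-filled As (4p³).

(D)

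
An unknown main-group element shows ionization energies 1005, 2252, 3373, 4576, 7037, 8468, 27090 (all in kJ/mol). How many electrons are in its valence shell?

6

Look for the largest jump between consecutive ionization energies: IE7/IE6 ≈ 3.2, far larger than any earlier ratio.
That jump marks the point where a core electron is being removed. So the atom has 6 valence electrons.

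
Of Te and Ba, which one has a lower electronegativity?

Te is in period 5, group 16; Ba is in period 6, group 2.
Electronegativity increases across a period and decreases down a group, tracking effective nuclear charge and atomic size.
These span different periods and groups, so the two trends combine.
Te > Ba: relative to Ba, both the across-period and down-group shifts push Te's electronegativity up.
For reference (Pauling): Te 2.10, Ba 0.89.
So Ba has the lower electronegativity (Ba < Te).

Ba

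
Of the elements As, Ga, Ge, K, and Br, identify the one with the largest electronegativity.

Br

Atoms toward the upper right of the periodic table pull bonding electrons most strongly.
All lie in period 4, so electronegativity increases left to right.
The largest electronegativity among these belongs to Br.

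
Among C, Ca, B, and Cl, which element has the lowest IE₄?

Consider each +3 ion: C³⁺ still has 1 valence electron; Ca³⁺ is already 1 electron into the core; B³⁺ is the bare [He] core; Cl³⁺ still has 4 valence electrons.
Core electrons are held far more tightly than valence electrons, so Ca and B top the IE_4 order.
Valence configurations: C³⁺ [He]2s¹, Cl³⁺ [Ne]3s²3p².
Approximate IE_4 values (kJ/mol): C 6223, Ca 6491, B 25026, Cl 5159.
Overall IE_4 order: Cl < C < Ca < B.

Cl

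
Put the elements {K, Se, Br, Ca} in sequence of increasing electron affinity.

Ca < K < Se < Br

K is in period 4, group 1; Ca is in period 4, group 2; Se is in period 4, group 16; Br is in period 4, group 17.
Electron affinity generally becomes more exothermic across a period toward the halogens and less exothermic down a group.
All lie in period 4; the across-period trend (electron affinity increases left to right) applies, with the exception below.
Note the exception: K has a higher electron affinity than Ca, contrary to the simple trend — adding an electron to Ca (ns²) has to open a new, higher-energy np subshell, which is unfavourable.
Tabulated electron affinity (kJ/mol): K 48, Ca 2, Se 195, Br 325.
So from lowest to highest: Ca < K < Se < Br.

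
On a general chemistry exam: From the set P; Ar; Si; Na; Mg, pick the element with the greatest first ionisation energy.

Ar

Removing the outermost electron gets harder across a period and easier down a group.
All lie in period 3, so first ionization energy increases left to right.
The greatest first ionisation energy among these belongs to Ar.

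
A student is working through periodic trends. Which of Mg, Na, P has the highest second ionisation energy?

IE_2 is the cost of taking one more electron from the +1 cation: Mg⁺ still has 1 valence electron; Na⁺ is the bare [Ne] core; P⁺ still has 4 valence electrons.
Core electrons are held far more tightly than valence electrons, so Na tops the IE_2 order.
Valence configurations: Mg⁺ [Ne]3s¹, P⁺ [Ne]3s²3p².
Tabulated IE_2 (kJ/mol): Mg 1451, Na 4562, P 1907.
So the second ionization energies run Mg < P < Na.

Na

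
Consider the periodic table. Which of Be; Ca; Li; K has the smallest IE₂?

Ca

IE_2 is the cost of taking one more electron from the +1 cation: Be⁺ still has 1 valence electron; Ca⁺ still has 1 valence electron; Li⁺ is the bare [He] core; K⁺ is the bare [Ar] core.
Pulling an electron out of a noble-gas core costs far more than removing a remaining valence electron, so K and Li sit at the high end of IE_2.
Valence configurations: Be⁺ [He]2s¹, Ca⁺ [Ar]4s¹.
Approximate IE_2 values (kJ/mol): Be 1757, Ca 1145, Li 7298, K 3052.
So the second ionization energies run Ca < Be < K < Li.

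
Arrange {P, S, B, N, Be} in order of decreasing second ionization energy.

N > B > S > P > Be

After 1 electron has been removed, what remains? P⁺ still has 4 valence electrons; S⁺ still has 5 valence electrons; B⁺ still has 2 valence electrons; N⁺ still has 4 valence electrons; Be⁺ still has 1 valence electron.
All are still removing valence electrons, so compare the +1 ions as you would atoms: IE_2 generally rises across a period (higher Z_eff) and falls down a group (larger shell), subject to the usual subshell exceptions.
Valence configurations: P⁺ [Ne]3s²3p², S⁺ [Ne]3s²3p³, B⁺ [He]2s², N⁺ [He]2s²2p², Be⁺ [He]2s¹.
Tabulated IE_2 (kJ/mol): P 1907, S 2252, B 2427, N 2856, Be 1757.
Hence IE_2: Be < P < S < B < N.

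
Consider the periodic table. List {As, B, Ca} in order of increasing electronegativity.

Ca < B < As

B is in period 2, group 13; Ca is in period 4, group 2; As is in period 4, group 15.
Electronegativity increases across a period and decreases down a group, tracking effective nuclear charge and atomic size.
Neither a single period nor a single group — weigh both effects.
B > Ca: relative to Ca, both the across-period and down-group shifts push B's electronegativity up.
As > B: the two effects oppose for this pair; the across-period effect wins (2.18 vs 2.04).
Approximate values (Pauling): B 2.04, Ca 1.00, As 2.18.
So from lowest to highest: Ca < B < As.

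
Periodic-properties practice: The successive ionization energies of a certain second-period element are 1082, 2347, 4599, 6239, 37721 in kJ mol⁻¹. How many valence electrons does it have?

4

Look for the largest jump between consecutive ionization energies: IE5/IE4 ≈ 6.0, far larger than any earlier ratio.
That jump marks the point where a core electron is being removed. So the atom has 4 valence electrons.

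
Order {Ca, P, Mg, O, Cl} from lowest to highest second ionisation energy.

Ca < Mg < P < Cl < O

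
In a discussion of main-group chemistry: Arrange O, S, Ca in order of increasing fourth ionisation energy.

S < Ca < O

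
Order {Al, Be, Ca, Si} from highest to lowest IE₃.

IE_3 is the cost of taking one more electron from the +2 cation: Al²⁺ still has 1 valence electron; Be²⁺ is the bare [He] core; Ca²⁺ is the bare [Ar] core; Si²⁺ still has 2 valence electrons.
Core electrons are held far more tightly than valence electrons, so Ca and Be top the IE_3 order.
Valence configurations: Al²⁺ [Ne]3s¹, Si²⁺ [Ne]3s².
The numbers (kJ/mol): Al 2745, Be 14849, Ca 4912, Si 3232.
So the third ionization energies run Al < Si < Ca < Be.

Be, Ca, Si, Al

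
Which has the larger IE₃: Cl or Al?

The third ionization energy removes an electron from the +2 ion. For each element: Cl²⁺ still has 5 valence electrons; Al²⁺ still has 1 valence electron.
All are still removing valence electrons, so compare the +2 ions as you would atoms: IE_3 generally rises across a period (higher Z_eff) and falls down a group (larger shell), subject to the usual subshell exceptions.
Valence configurations: Cl²⁺ [Ne]3s²3p³, Al²⁺ [Ne]3s¹.
Tabulated IE_3 (kJ/mol): Cl 3822, Al 2745.
Overall IE_3 order: Al < Cl.

Cl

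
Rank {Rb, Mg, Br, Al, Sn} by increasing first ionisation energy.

Rb < Al < Sn < Mg < Br

Mg is in period 3, group 2; Al is in period 3, group 13; Br is in period 4, group 17; Rb is in period 5, group 1; Sn is in period 5, group 14.
First ionization energy rises across a period (greater Z_eff holds electrons more tightly) and falls down a group (valence electrons are farther from the nucleus).
Neither a single period nor a single group — weigh both effects.
Al > Rb: relative to Rb, both the across-period and down-group shifts push Al's first ionization energy up.
Sn > Al: period and group pull opposite ways; the across-period shift dominates (709 vs 578 kJ/mol).
Mg > Sn: period and group pull opposite ways; the down-group shift dominates (738 vs 709 kJ/mol).
Br > Mg: the two effects oppose for this pair; the across-period effect wins (1140 vs 738 kJ/mol).
Note the exception: Mg has a higher first ionization energy than Al, contrary to the simple trend — Al's single 3p electron is easier to remove than one from Mg's filled 3s².
Approximate values (kJ/mol): Mg 738, Al 578, Br 1140, Rb 403, Sn 709.
So from lowest to highest: Rb < Al < Sn < Mg < Br.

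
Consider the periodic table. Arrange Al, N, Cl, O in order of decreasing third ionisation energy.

After 2 electrons have been removed, what remains? Al²⁺ still has 1 valence electron; N²⁺ still has 3 valence electrons; Cl²⁺ still has 5 valence electrons; O²⁺ still has 4 valence electrons.
All are still removing valence electrons, so compare the +2 ions as you would atoms: IE_3 generally rises across a period (higher Z_eff) and falls down a group (larger shell), subject to the usual subshell exceptions.
Valence configurations: Al²⁺ [Ne]3s¹, N²⁺ [He]2s²2p¹, Cl²⁺ [Ne]3s²3p³, O²⁺ [He]2s²2p².
Tabulated IE_3 (kJ/mol): Al 2745, N 4578, Cl 3822, O 5300.
Putting it together, IE_3: Al < Cl < N < O.

O > N > Cl > Al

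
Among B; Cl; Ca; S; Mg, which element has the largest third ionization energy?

After 2 electrons have been removed, what remains? B²⁺ still has 1 valence electron; Cl²⁺ still has 5 valence electrons; Ca²⁺ is the bare [Ar] core; S²⁺ still has 4 valence electrons; Mg²⁺ is the bare [Ne] core.
Pulling an electron out of a noble-gas core costs far more than removing a remaining valence electron, so Ca and Mg sit at the high end of IE_3.
Valence configurations: B²⁺ [He]2s¹, Cl²⁺ [Ne]3s²3p³, S²⁺ [Ne]3s²3p².
The numbers (kJ/mol): B 3660, Cl 3822, Ca 4912, S 3357, Mg 7733.
Overall IE_3 order: S < B < Cl < Ca < Mg.

Mg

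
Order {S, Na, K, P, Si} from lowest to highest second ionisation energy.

Si < P < S < K < Na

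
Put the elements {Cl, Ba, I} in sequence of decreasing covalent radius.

Cl is in period 3, group 17; I is in period 5, group 17; Ba is in period 6, group 2.
Radius decreases left→right (rising Z_eff, same n) and increases top→bottom (higher n).
These span different periods and groups, so the two trends combine.
I > Cl: I sits below Cl in group 17, so the down-group effect alone puts I larger.
Ba > I: relative to I, both the across-period and down-group shifts push Ba's atomic radius up.
Approximate values (pm): Cl 99, I 133, Ba 196.
So from largest to smallest: Ba > I > Cl.

Ba, I, Cl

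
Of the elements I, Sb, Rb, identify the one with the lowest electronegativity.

Rb

Electronegativity increases across a period and decreases down a group, tracking effective nuclear charge and atomic size.
All lie in period 5, so electronegativity increases left to right.
The lowest electronegativity among these belongs to Rb.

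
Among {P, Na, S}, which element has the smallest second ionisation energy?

P

Consider each +1 ion: P⁺ still has 4 valence electrons; Na⁺ is the bare [Ne] core; S⁺ still has 5 valence electrons.
Pulling an electron out of a noble-gas core costs far more than removing a remaining valence electron, so Na sits at the high end of IE_2.
Valence configurations: P⁺ [Ne]3s²3p², S⁺ [Ne]3s²3p³.
Approximate IE_2 values (kJ/mol): P 1907, Na 4562, S 2252.
Hence IE_2: P < S < Na.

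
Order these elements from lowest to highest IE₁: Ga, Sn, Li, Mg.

Li < Ga < Sn < Mg

Li is in period 2, group 1; Mg is in period 3, group 2; Ga is in period 4, group 13; Sn is in period 5, group 14.
First ionization energy rises across a period (greater Z_eff holds electrons more tightly) and falls down a group (valence electrons are farther from the nucleus).
These sit on a diagonal, where the across-period and down-group effects partly cancel.
Ga > Li: the two effects oppose for this pair; the across-period effect wins (579 vs 520 kJ/mol).
Sn > Ga: the two effects oppose for this pair; the across-period effect wins (709 vs 579 kJ/mol).
Mg > Sn: the two effects oppose for this pair; the down-group effect wins (738 vs 709 kJ/mol).
For reference (kJ/mol): Li 520, Mg 738, Ga 579, Sn 709.
So from lowest to highest: Li < Ga < Sn < Mg.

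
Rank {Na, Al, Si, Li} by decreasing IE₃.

Li > Na > Si > Al

Consider each +2 ion: Na²⁺ is already 1 electron into the core; Al²⁺ still has 1 valence electron; Si²⁺ still has 2 valence electrons; Li²⁺ is already 1 electron into the core.
Core electrons are held far more tightly than valence electrons, so Na and Li top the IE_3 order.
Valence configurations: Al²⁺ [Ne]3s¹, Si²⁺ [Ne]3s².
Tabulated IE_3 (kJ/mol): Na 6910, Al 2745, Si 3232, Li 11815.
Putting it together, IE_3: Al < Si < Na < Li.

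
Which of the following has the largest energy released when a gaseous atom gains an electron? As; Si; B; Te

Electron affinity generally becomes more exothermic across a period toward the halogens and less exothermic down a group.
These sit on a diagonal, where the across-period and down-group effects partly cancel.
As > B: period and group pull opposite ways; the across-period shift dominates (78 vs 27 kJ/mol).
Si > As: the two effects oppose for this pair; the down-group effect wins (134 vs 78 kJ/mol).
Te > Si: period and group pull opposite ways; the across-period shift dominates (190 vs 134 kJ/mol).
For reference (kJ/mol): B 27, Si 134, As 78, Te 190.
The largest energy released when a gaseous atom gains an electron among these belongs to Te.

Te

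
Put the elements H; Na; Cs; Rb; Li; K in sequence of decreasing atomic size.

H is in period 1, group 1; Li is in period 2, group 1; Na is in period 3, group 1; K is in period 4, group 1; Rb is in period 5, group 1; Cs is in period 6, group 1.
Radius decreases left→right (rising Z_eff, same n) and increases top→bottom (higher n).
All are in group 1, so atomic radius increases down the group.
So from largest to smallest: Cs > Rb > K > Na > Li > H.

Cs, Rb, K, Na, Li, H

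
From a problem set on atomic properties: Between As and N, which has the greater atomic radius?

N is in period 2, group 15; As is in period 4, group 15.
Atomic radius shrinks across a period as nuclear charge pulls the same shell inward, and grows down a group as new shells are added.
All are in group 15, so atomic radius increases down the group.
So As has the greater atomic radius (As > N).

As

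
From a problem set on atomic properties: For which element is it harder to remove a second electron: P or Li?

Li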